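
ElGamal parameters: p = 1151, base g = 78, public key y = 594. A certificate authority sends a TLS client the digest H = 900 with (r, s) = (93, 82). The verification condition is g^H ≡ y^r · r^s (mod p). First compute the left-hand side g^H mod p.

78^2 = 6084 ≡ 329
78^4 ≡ 329^2 = 108241 ≡ 47
78^8 ≡ 47^2 = 2209 ≡ 1058
78^16 ≡ 1058^2 = 1119364 ≡ 592
78^32 ≡ 592^2 = 350464 ≡ 560
78^64 ≡ 560^2 = 313600 ≡ 528
78^128 ≡ 528^2 = 278784 ≡ 242
78^256 ≡ 242^2 = 58564 ≡ 1014
78^512 ≡ 1014^2 = 1028196 ≡ 353
900 = 512 + 256 + 128 + 4, so 78^900 ≡ 353·1014·242·47 ≡ 282 (mod 1151)

282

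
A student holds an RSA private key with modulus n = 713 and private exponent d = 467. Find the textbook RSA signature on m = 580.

43

m^467 mod 713 = 43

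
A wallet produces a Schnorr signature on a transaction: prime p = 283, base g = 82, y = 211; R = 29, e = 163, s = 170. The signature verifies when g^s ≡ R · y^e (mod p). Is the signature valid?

g^s mod p:
82^2 = 6724 ≡ 215
82^4 ≡ 215^2 = 46225 ≡ 96
82^8 ≡ 96^2 = 9216 ≡ 160
82^16 ≡ 160^2 = 25600 ≡ 130
82^32 ≡ 130^2 = 16900 ≡ 203
82^64 ≡ 203^2 = 41209 ≡ 174
82^128 ≡ 174^2 = 30276 ≡ 278
170 = 128 + 32 + 8 + 2, so 82^170 ≡ 278·203·160·215 ≡ 257 (mod 283)
R · y^e mod p:
211^2 = 44521 ≡ 90
211^4 ≡ 90^2 = 8100 ≡ 176
211^8 ≡ 176^2 = 30976 ≡ 129
211^16 ≡ 129^2 = 16641 ≡ 227
211^32 ≡ 227^2 = 51529 ≡ 23
211^64 ≡ 23^2 = 529 ≡ 246
211^128 ≡ 246^2 = 60516 ≡ 237
163 = 128 + 32 + 2 + 1, so 211^163 ≡ 237·23·90·211 ≡ 165 (mod 283)
29·165 = 4785 ≡ 257 (mod 283)
257 ≡ 257 (mod 283); signature holds.

valid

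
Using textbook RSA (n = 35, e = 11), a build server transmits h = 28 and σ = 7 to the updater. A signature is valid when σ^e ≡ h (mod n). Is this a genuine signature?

genuine

σ^11 mod 35 = 28
Since 28 equals the digest 28, verification succeeds.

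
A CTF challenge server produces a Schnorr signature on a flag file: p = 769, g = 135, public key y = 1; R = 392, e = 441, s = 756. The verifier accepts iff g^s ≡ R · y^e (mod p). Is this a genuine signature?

g^s mod p:
Squares mod 769: 135^1≡135, 135^2≡538, 135^4≡300, 135^8≡27, 135^16≡729, 135^32≡62, 135^64≡768, 135^128≡1, 135^256≡1, 135^512≡1
756 = 512 + 128 + 64 + 32 + 16 + 4, so 135^756 ≡ 1·1·768·62·729·300 ≡ 377 (mod 769)
R · y^e mod p:
Squares mod 769: 1^1≡1, 1^2≡1, 1^4≡1, 1^8≡1, 1^16≡1, 1^32≡1, 1^64≡1, 1^128≡1, 1^256≡1
441 = 256 + 128 + 32 + 16 + 8 + 1, so 1^441 ≡ 1·1·1·1·1·1 ≡ 1 (mod 769)
392·1 = 392 ≡ 392 (mod 769)
377 ≠ 392; the check fails.

forged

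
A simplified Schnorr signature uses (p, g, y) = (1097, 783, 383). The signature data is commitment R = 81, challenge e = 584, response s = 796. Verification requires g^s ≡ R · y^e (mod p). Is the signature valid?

valid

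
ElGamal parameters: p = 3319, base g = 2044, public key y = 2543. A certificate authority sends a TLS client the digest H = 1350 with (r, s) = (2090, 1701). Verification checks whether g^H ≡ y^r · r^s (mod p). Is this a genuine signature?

Left side g^H mod p:
2044^2 = 4177936 ≡ 2634
2044^4 ≡ 2634^2 = 6937956 ≡ 1246
2044^8 ≡ 1246^2 = 1552516 ≡ 2543
2044^16 ≡ 2543^2 = 6466849 ≡ 1437
2044^32 ≡ 1437^2 = 2064969 ≡ 551
2044^64 ≡ 551^2 = 303601 ≡ 1572
2044^128 ≡ 1572^2 = 2471184 ≡ 1848
2044^256 ≡ 1848^2 = 3415104 ≡ 3172
2044^512 ≡ 3172^2 = 10061584 ≡ 1695
2044^1024 ≡ 1695^2 = 2873025 ≡ 2090
1350 = 1024 + 256 + 64 + 4 + 2, so 2044^1350 ≡ 2090·3172·1572·1246·2634 ≡ 1487 (mod 3319)
Right side y^r · r^s mod p:
2543^2 = 6466849 ≡ 1437
2543^4 ≡ 1437^2 = 2064969 ≡ 551
2543^8 ≡ 551^2 = 303601 ≡ 1572
2543^16 ≡ 1572^2 = 2471184 ≡ 1848
2543^32 ≡ 1848^2 = 3415104 ≡ 3172
2543^64 ≡ 3172^2 = 10061584 ≡ 1695
2543^128 ≡ 1695^2 = 2873025 ≡ 2090
2543^256 ≡ 2090^2 = 4368100 ≡ 296
2543^512 ≡ 296^2 = 87616 ≡ 1322
2543^1024 ≡ 1322^2 = 1747684 ≡ 1890
2543^2048 ≡ 1890^2 = 3572100 ≡ 856
2090 = 2048 + 32 + 8 + 2, so 2543^2090 ≡ 856·3172·1572·1437 ≡ 1978 (mod 3319)
2090^2 = 4368100 ≡ 296
2090^4 ≡ 296^2 = 87616 ≡ 1322
2090^8 ≡ 1322^2 = 1747684 ≡ 1890
2090^16 ≡ 1890^2 = 3572100 ≡ 856
2090^32 ≡ 856^2 = 732736 ≡ 2556
2090^64 ≡ 2556^2 = 6533136 ≡ 1344
2090^128 ≡ 1344^2 = 1806336 ≡ 800
2090^256 ≡ 800^2 = 640000 ≡ 2752
2090^512 ≡ 2752^2 = 7573504 ≡ 2865
2090^1024 ≡ 2865^2 = 8208225 ≡ 338
1701 = 1024 + 512 + 128 + 32 + 4 + 1, so 2090^1701 ≡ 338·2865·800·2556·1322·2090 ≡ 551 (mod 3319)
1978·551 = 1089878 ≡ 1246 (mod 3319)
1487 ≠ 1246, so verification fails.

forged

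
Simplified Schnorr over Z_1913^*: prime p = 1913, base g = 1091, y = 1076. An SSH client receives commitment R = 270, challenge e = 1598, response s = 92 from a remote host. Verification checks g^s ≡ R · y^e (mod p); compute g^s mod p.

1091^2 = 1190281 ≡ 395
1091^4 ≡ 395^2 = 156025 ≡ 1072
1091^8 ≡ 1072^2 = 1149184 ≡ 1384
1091^16 ≡ 1384^2 = 1915456 ≡ 543
1091^32 ≡ 543^2 = 294849 ≡ 247
1091^64 ≡ 247^2 = 61009 ≡ 1706
92 = 64 + 16 + 8 + 4, so 1091^92 ≡ 1706·543·1384·1072 ≡ 725 (mod 1913)

725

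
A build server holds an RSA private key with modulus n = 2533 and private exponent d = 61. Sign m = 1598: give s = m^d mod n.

1428

m^2 ≡ 1598^2 = 2553604 ≡ 340
m^4 ≡ 340^2 = 115600 ≡ 1615
m^8 ≡ 1615^2 = 2608225 ≡ 1768
m^16 ≡ 1768^2 = 3125824 ≡ 102
m^32 ≡ 102^2 = 10404 ≡ 272
61 = 32 + 16 + 8 + 4 + 1, so m^61 ≡ 272·102·1768·1615·1598 ≡ 1428 (mod 2533)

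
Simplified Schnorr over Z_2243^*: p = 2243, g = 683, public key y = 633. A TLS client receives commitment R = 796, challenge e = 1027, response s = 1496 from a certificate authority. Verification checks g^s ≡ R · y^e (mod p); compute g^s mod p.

1378

683^2 = 466489 ≡ 2188
683^4 ≡ 2188^2 = 4787344 ≡ 782
683^8 ≡ 782^2 = 611524 ≡ 1428
683^16 ≡ 1428^2 = 2039184 ≡ 297
683^32 ≡ 297^2 = 88209 ≡ 732
683^64 ≡ 732^2 = 535824 ≡ 1990
683^128 ≡ 1990^2 = 3960100 ≡ 1205
683^256 ≡ 1205^2 = 1452025 ≡ 804
683^512 ≡ 804^2 = 646416 ≡ 432
683^1024 ≡ 432^2 = 186624 ≡ 455
1496 = 1024 + 256 + 128 + 64 + 16 + 8, so 683^1496 ≡ 455·804·1205·1990·297·1428 ≡ 1378 (mod 2243)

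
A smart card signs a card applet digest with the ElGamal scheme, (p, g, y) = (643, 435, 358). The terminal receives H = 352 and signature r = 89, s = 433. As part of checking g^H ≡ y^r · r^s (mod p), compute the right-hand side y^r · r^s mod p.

492

358^2 = 128164 ≡ 207
358^4 ≡ 207^2 = 42849 ≡ 411
358^8 ≡ 411^2 = 168921 ≡ 455
358^16 ≡ 455^2 = 207025 ≡ 622
358^32 ≡ 622^2 = 386884 ≡ 441
358^64 ≡ 441^2 = 194481 ≡ 295
89 = 64 + 16 + 8 + 1, so 358^89 ≡ 295·622·455·358 ≡ 74 (mod 643)
89^2 = 7921 ≡ 205
89^4 ≡ 205^2 = 42025 ≡ 230
89^8 ≡ 230^2 = 52900 ≡ 174
89^16 ≡ 174^2 = 30276 ≡ 55
89^32 ≡ 55^2 = 3025 ≡ 453
89^64 ≡ 453^2 = 205209 ≡ 92
89^128 ≡ 92^2 = 8464 ≡ 105
89^256 ≡ 105^2 = 11025 ≡ 94
433 = 256 + 128 + 32 + 16 + 1, so 89^433 ≡ 94·105·453·55·89 ≡ 528 (mod 643)
y^r · r^s ≡ 74·528 = 39072 ≡ 492 (mod 643)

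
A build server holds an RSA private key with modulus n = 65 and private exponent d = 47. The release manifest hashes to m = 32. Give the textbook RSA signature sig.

63

m^2 ≡ 32^2 = 1024 ≡ 49
m^4 ≡ 49^2 = 2401 ≡ 61
m^8 ≡ 61^2 = 3721 ≡ 16
m^16 ≡ 16^2 = 256 ≡ 61
m^32 ≡ 61^2 = 3721 ≡ 16
47 = 32 + 8 + 4 + 2 + 1, so m^47 ≡ 16·16·61·49·32 ≡ 63 (mod 65)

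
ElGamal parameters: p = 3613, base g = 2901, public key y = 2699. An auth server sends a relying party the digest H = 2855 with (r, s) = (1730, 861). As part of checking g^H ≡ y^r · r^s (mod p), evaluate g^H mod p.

2901^2 = 8415801 ≡ 1124
2901^4 ≡ 1124^2 = 1263376 ≡ 2439
2901^8 ≡ 2439^2 = 5948721 ≡ 1723
2901^16 ≡ 1723^2 = 2968729 ≡ 2456
2901^32 ≡ 2456^2 = 6031936 ≡ 1839
2901^64 ≡ 1839^2 = 3381921 ≡ 153
2901^128 ≡ 153^2 = 23409 ≡ 1731
2901^256 ≡ 1731^2 = 2996361 ≡ 1184
2901^512 ≡ 1184^2 = 1401856 ≡ 12
2901^1024 ≡ 12^2 = 144
2901^2048 ≡ 144^2 = 20736 ≡ 2671
2855 = 2048 + 512 + 256 + 32 + 4 + 2 + 1, so 2901^2855 ≡ 2671·12·1184·1839·2439·1124·2901 ≡ 2022 (mod 3613)

2022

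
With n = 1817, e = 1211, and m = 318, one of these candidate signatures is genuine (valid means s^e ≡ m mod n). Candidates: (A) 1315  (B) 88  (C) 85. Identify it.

Candidate A: Squares mod 1817: 1315^1≡1315, 1315^2≡1258, 1315^4≡1774, 1315^8≡32, 1315^16≡1024, 1315^32≡167, 1315^64≡634, 1315^128≡399, 1315^256≡1122, 1315^512≡1520, 1315^1024≡993; 1211 = 1024 + 128 + 32 + 16 + 8 + 2 + 1, so 1315^1211 ≡ 993·399·167·1024·32·1258·1315 ≡ 73 (mod 1817)
Candidate B: Squares mod 1817: 88^1≡88, 88^2≡476, 88^4≡1268, 88^8≡1596, 88^16≡1599, 88^32≡282, 88^64≡1393, 88^128≡1710, 88^256≡547, 88^512≡1221, 88^1024≡901; 1211 = 1024 + 128 + 32 + 16 + 8 + 2 + 1, so 88^1211 ≡ 901·1710·282·1599·1596·476·88 ≡ 318 (mod 1817)
  → matches m = 318
Candidate C: Squares mod 1817: 85^1≡85, 85^2≡1774, 85^4≡32, 85^8≡1024, 85^16≡167, 85^32≡634, 85^64≡399, 85^128≡1122, 85^256≡1520, 85^512≡993, 85^1024≡1235; 1211 = 1024 + 128 + 32 + 16 + 8 + 2 + 1, so 85^1211 ≡ 1235·1122·634·167·1024·1774·85 ≡ 1465 (mod 1817)

B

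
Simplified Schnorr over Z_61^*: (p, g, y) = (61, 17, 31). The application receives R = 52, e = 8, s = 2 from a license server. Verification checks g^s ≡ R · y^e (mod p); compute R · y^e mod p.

31^2 = 961 ≡ 46
31^4 ≡ 46^2 = 2116 ≡ 42
31^8 ≡ 42^2 = 1764 ≡ 56
R · y^e ≡ 52·56 = 2912 ≡ 45 (mod 61)

45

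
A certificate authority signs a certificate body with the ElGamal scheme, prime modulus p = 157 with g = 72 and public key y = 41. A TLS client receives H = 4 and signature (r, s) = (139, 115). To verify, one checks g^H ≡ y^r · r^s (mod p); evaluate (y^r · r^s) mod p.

9

41^2 = 1681 ≡ 111
41^4 ≡ 111^2 = 12321 ≡ 75
41^8 ≡ 75^2 = 5625 ≡ 130
41^16 ≡ 130^2 = 16900 ≡ 101
41^32 ≡ 101^2 = 10201 ≡ 153
41^64 ≡ 153^2 = 23409 ≡ 16
41^128 ≡ 16^2 = 256 ≡ 99
139 = 128 + 8 + 2 + 1, so 41^139 ≡ 99·130·111·41 ≡ 8 (mod 157)
139^2 = 19321 ≡ 10
139^4 ≡ 10^2 = 100
139^8 ≡ 100^2 = 10000 ≡ 109
139^16 ≡ 109^2 = 11881 ≡ 106
139^32 ≡ 106^2 = 11236 ≡ 89
139^64 ≡ 89^2 = 7921 ≡ 71
115 = 64 + 32 + 16 + 2 + 1, so 139^115 ≡ 71·89·106·10·139 ≡ 60 (mod 157)
y^r · r^s ≡ 8·60 = 480 ≡ 9 (mod 157)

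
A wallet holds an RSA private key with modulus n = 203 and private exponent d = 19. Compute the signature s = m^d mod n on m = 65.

16

m^2 ≡ 65^2 = 4225 ≡ 165
m^4 ≡ 165^2 = 27225 ≡ 23
m^8 ≡ 23^2 = 529 ≡ 123
m^16 ≡ 123^2 = 15129 ≡ 107
19 = 16 + 2 + 1, so m^19 ≡ 107·165·65 ≡ 16 (mod 203)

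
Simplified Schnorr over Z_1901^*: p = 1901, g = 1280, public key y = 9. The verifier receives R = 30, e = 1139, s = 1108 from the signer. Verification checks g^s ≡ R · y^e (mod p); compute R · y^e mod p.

1623

9^2 = 81
9^4 ≡ 81^2 = 6561 ≡ 858
9^8 ≡ 858^2 = 736164 ≡ 477
9^16 ≡ 477^2 = 227529 ≡ 1310
9^32 ≡ 1310^2 = 1716100 ≡ 1398
9^64 ≡ 1398^2 = 1954404 ≡ 176
9^128 ≡ 176^2 = 30976 ≡ 560
9^256 ≡ 560^2 = 313600 ≡ 1836
9^512 ≡ 1836^2 = 3370896 ≡ 423
9^1024 ≡ 423^2 = 178929 ≡ 235
1139 = 1024 + 64 + 32 + 16 + 2 + 1, so 9^1139 ≡ 235·176·1398·1310·81·9 ≡ 1765 (mod 1901)
R · y^e ≡ 30·1765 = 52950 ≡ 1623 (mod 1901)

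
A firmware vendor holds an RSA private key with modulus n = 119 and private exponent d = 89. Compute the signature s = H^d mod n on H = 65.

H^2 ≡ 65^2 = 4225 ≡ 60
H^4 ≡ 60^2 = 3600 ≡ 30
H^8 ≡ 30^2 = 900 ≡ 67
H^16 ≡ 67^2 = 4489 ≡ 86
H^32 ≡ 86^2 = 7396 ≡ 18
H^64 ≡ 18^2 = 324 ≡ 86
89 = 64 + 16 + 8 + 1, so H^89 ≡ 86·86·67·65 ≡ 88 (mod 119)

88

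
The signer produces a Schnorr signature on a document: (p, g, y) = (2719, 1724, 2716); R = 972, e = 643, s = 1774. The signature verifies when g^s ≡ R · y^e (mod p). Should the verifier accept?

g^s mod p:
1724^2 = 2972176 ≡ 309
1724^4 ≡ 309^2 = 95481 ≡ 316
1724^8 ≡ 316^2 = 99856 ≡ 1972
1724^16 ≡ 1972^2 = 3888784 ≡ 614
1724^32 ≡ 614^2 = 376996 ≡ 1774
1724^64 ≡ 1774^2 = 3147076 ≡ 1193
1724^128 ≡ 1193^2 = 1423249 ≡ 1212
1724^256 ≡ 1212^2 = 1468944 ≡ 684
1724^512 ≡ 684^2 = 467856 ≡ 188
1724^1024 ≡ 188^2 = 35344 ≡ 2716
1774 = 1024 + 512 + 128 + 64 + 32 + 8 + 4 + 2, so 1724^1774 ≡ 2716·188·1212·1193·1774·1972·316·309 ≡ 1449 (mod 2719)
R · y^e mod p:
2716^2 = 7376656 ≡ 9
2716^4 ≡ 9^2 = 81
2716^8 ≡ 81^2 = 6561 ≡ 1123
2716^16 ≡ 1123^2 = 1261129 ≡ 2232
2716^32 ≡ 2232^2 = 4981824 ≡ 616
2716^64 ≡ 616^2 = 379456 ≡ 1515
2716^128 ≡ 1515^2 = 2295225 ≡ 389
2716^256 ≡ 389^2 = 151321 ≡ 1776
2716^512 ≡ 1776^2 = 3154176 ≡ 136
643 = 512 + 128 + 2 + 1, so 2716^643 ≡ 136·389·9·2716 ≡ 1786 (mod 2719)
972·1786 = 1735992 ≡ 1270 (mod 2719)
1449 ≠ 1270; the check fails.

reject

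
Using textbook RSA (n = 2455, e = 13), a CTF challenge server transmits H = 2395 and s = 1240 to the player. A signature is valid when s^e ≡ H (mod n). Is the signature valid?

Squares mod 2455: s^1≡1240, s^2≡770, s^4≡1245, s^8≡920
13 = 8 + 4 + 1, so s^13 ≡ 920·1245·1240 ≡ 2395 (mod 2455)
s^13 mod 2455 = 2395 matches H.

valid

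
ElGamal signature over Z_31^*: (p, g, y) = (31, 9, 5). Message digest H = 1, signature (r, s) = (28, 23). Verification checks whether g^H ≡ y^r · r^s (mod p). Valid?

no

Left side g^H mod p:
9^1 mod 31 = 9
Right side y^r · r^s mod p:
Squares mod 31: 5^1≡5, 5^2≡25, 5^4≡5, 5^8≡25, 5^16≡5
28 = 16 + 8 + 4, so 5^28 ≡ 5·25·5 ≡ 5 (mod 31)
Squares mod 31: 28^1≡28, 28^2≡9, 28^4≡19, 28^8≡20, 28^16≡28
23 = 16 + 4 + 2 + 1, so 28^23 ≡ 28·19·9·28 ≡ 20 (mod 31)
5·20 = 100 ≡ 7 (mod 31)
9 ≠ 7, so verification fails.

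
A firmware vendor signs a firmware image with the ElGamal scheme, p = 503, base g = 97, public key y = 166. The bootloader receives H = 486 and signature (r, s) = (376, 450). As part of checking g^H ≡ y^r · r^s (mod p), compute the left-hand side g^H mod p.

26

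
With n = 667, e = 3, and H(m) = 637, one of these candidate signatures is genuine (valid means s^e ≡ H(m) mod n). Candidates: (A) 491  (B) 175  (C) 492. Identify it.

Candidate A: Squares mod 667: 491^1≡491, 491^2≡294; 3 = 2 + 1, so 491^3 ≡ 294·491 ≡ 282 (mod 667)
Candidate B: Squares mod 667: 175^1≡175, 175^2≡610; 3 = 2 + 1, so 175^3 ≡ 610·175 ≡ 30 (mod 667)
Candidate C: Squares mod 667: 492^1≡492, 492^2≡610; 3 = 2 + 1, so 492^3 ≡ 610·492 ≡ 637 (mod 667)
  → matches H(m) = 637

C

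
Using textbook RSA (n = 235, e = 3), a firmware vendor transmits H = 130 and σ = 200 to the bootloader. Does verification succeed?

passes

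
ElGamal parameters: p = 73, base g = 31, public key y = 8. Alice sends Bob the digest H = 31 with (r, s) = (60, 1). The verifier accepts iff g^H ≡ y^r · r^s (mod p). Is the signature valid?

invalid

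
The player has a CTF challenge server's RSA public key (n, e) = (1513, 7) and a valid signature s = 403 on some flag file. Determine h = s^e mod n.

s^2 ≡ 403^2 = 162409 ≡ 518
s^4 ≡ 518^2 = 268324 ≡ 523
7 = 4 + 2 + 1, so s^7 ≡ 523·518·403 ≡ 262 (mod 1513)

262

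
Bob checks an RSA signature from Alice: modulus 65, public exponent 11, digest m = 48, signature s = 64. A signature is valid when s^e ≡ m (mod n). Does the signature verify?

does not verify

s^2 ≡ 64^2 = 4096 ≡ 1
s^4 ≡ 1^2 = 1
s^8 ≡ 1^2 = 1
11 = 8 + 2 + 1, so s^11 ≡ 1·1·64 ≡ 64 (mod 65)
The recovered value 64 does not match the digest 48.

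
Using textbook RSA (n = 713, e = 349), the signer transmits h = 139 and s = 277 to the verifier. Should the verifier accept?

accept

s^2 ≡ 277^2 = 76729 ≡ 438
s^4 ≡ 438^2 = 191844 ≡ 47
s^8 ≡ 47^2 = 2209 ≡ 70
s^16 ≡ 70^2 = 4900 ≡ 622
s^32 ≡ 622^2 = 386884 ≡ 438
s^64 ≡ 438^2 = 191844 ≡ 47
s^128 ≡ 47^2 = 2209 ≡ 70
s^256 ≡ 70^2 = 4900 ≡ 622
349 = 256 + 64 + 16 + 8 + 4 + 1, so s^349 ≡ 622·47·622·70·47·277 ≡ 139 (mod 713)
s^349 mod 713 = 139 matches h.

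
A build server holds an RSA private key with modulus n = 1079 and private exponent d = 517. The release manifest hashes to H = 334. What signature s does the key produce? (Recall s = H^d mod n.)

22

H^2 ≡ 334^2 = 111556 ≡ 419
H^4 ≡ 419^2 = 175561 ≡ 763
H^8 ≡ 763^2 = 582169 ≡ 588
H^16 ≡ 588^2 = 345744 ≡ 464
H^32 ≡ 464^2 = 215296 ≡ 575
H^64 ≡ 575^2 = 330625 ≡ 451
H^128 ≡ 451^2 = 203401 ≡ 549
H^256 ≡ 549^2 = 301401 ≡ 360
H^512 ≡ 360^2 = 129600 ≡ 120
517 = 512 + 4 + 1, so H^517 ≡ 120·763·334 ≡ 22 (mod 1079)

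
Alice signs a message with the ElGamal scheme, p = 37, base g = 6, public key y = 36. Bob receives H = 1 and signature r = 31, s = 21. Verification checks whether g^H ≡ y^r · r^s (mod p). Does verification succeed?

Left side g^H mod p:
6^1 mod 37 = 6
Right side y^r · r^s mod p:
Squares mod 37: 36^1≡36, 36^2≡1, 36^4≡1, 36^8≡1, 36^16≡1
31 = 16 + 8 + 4 + 2 + 1, so 36^31 ≡ 1·1·1·1·36 ≡ 36 (mod 37)
Squares mod 37: 31^1≡31, 31^2≡36, 31^4≡1, 31^8≡1, 31^16≡1
21 = 16 + 4 + 1, so 31^21 ≡ 1·1·31 ≡ 31 (mod 37)
36·31 = 1116 ≡ 6 (mod 37)
6 ≡ 6 (mod 37), so the signature is genuine.

passes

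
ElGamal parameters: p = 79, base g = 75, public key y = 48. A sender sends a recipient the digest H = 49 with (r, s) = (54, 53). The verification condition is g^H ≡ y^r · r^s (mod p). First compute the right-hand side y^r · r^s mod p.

48^2 = 2304 ≡ 13
48^4 ≡ 13^2 = 169 ≡ 11
48^8 ≡ 11^2 = 121 ≡ 42
48^16 ≡ 42^2 = 1764 ≡ 26
48^32 ≡ 26^2 = 676 ≡ 44
54 = 32 + 16 + 4 + 2, so 48^54 ≡ 44·26·11·13 ≡ 62 (mod 79)
54^2 = 2916 ≡ 72
54^4 ≡ 72^2 = 5184 ≡ 49
54^8 ≡ 49^2 = 2401 ≡ 31
54^16 ≡ 31^2 = 961 ≡ 13
54^32 ≡ 13^2 = 169 ≡ 11
53 = 32 + 16 + 4 + 1, so 54^53 ≡ 11·13·49·54 ≡ 47 (mod 79)
y^r · r^s ≡ 62·47 = 2914 ≡ 70 (mod 79)

70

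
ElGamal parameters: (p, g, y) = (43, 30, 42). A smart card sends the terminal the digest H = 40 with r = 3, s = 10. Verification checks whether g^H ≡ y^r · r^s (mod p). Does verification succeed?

Left side g^H mod p:
30^2 = 900 ≡ 40
30^4 ≡ 40^2 = 1600 ≡ 9
30^8 ≡ 9^2 = 81 ≡ 38
30^16 ≡ 38^2 = 1444 ≡ 25
30^32 ≡ 25^2 = 625 ≡ 23
40 = 32 + 8, so 30^40 ≡ 23·38 ≡ 14 (mod 43)
Right side y^r · r^s mod p:
42^2 = 1764 ≡ 1
3 = 2 + 1, so 42^3 ≡ 1·42 ≡ 42 (mod 43)
3^2 = 9
3^4 ≡ 9^2 = 81 ≡ 38
3^8 ≡ 38^2 = 1444 ≡ 25
10 = 8 + 2, so 3^10 ≡ 25·9 ≡ 10 (mod 43)
42·10 = 420 ≡ 33 (mod 43)
14 ≠ 33, so verification fails.

fails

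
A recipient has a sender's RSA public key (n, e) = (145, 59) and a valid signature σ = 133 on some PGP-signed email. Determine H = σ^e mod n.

12

σ^2 ≡ 133^2 = 17689 ≡ 144
σ^4 ≡ 144^2 = 20736 ≡ 1
σ^8 ≡ 1^2 = 1
σ^16 ≡ 1^2 = 1
σ^32 ≡ 1^2 = 1
59 = 32 + 16 + 8 + 2 + 1, so σ^59 ≡ 1·1·1·144·133 ≡ 12 (mod 145)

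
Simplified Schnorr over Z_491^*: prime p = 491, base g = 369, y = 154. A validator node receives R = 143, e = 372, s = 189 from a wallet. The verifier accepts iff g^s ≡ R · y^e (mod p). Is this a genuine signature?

g^s mod p:
Squares mod 491: 369^1≡369, 369^2≡154, 369^4≡148, 369^8≡300, 369^16≡147, 369^32≡5, 369^64≡25, 369^128≡134
189 = 128 + 32 + 16 + 8 + 4 + 1, so 369^189 ≡ 134·5·147·300·148·369 ≡ 12 (mod 491)
R · y^e mod p:
Squares mod 491: 154^1≡154, 154^2≡148, 154^4≡300, 154^8≡147, 154^16≡5, 154^32≡25, 154^64≡134, 154^128≡280, 154^256≡331
372 = 256 + 64 + 32 + 16 + 4, so 154^372 ≡ 331·134·25·5·300 ≡ 225 (mod 491)
143·225 = 32175 ≡ 260 (mod 491)
12 ≠ 260; the check fails.

forged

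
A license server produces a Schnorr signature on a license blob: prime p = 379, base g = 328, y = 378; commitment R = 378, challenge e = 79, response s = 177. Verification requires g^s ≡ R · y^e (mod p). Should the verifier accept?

g^s mod p:
328^2 = 107584 ≡ 327
328^4 ≡ 327^2 = 106929 ≡ 51
328^8 ≡ 51^2 = 2601 ≡ 327
328^16 ≡ 327^2 = 106929 ≡ 51
328^32 ≡ 51^2 = 2601 ≡ 327
328^64 ≡ 327^2 = 106929 ≡ 51
328^128 ≡ 51^2 = 2601 ≡ 327
177 = 128 + 32 + 16 + 1, so 328^177 ≡ 327·327·51·328 ≡ 378 (mod 379)
R · y^e mod p:
378^2 = 142884 ≡ 1
378^4 ≡ 1^2 = 1
378^8 ≡ 1^2 = 1
378^16 ≡ 1^2 = 1
378^32 ≡ 1^2 = 1
378^64 ≡ 1^2 = 1
79 = 64 + 8 + 4 + 2 + 1, so 378^79 ≡ 1·1·1·1·378 ≡ 378 (mod 379)
378·378 = 142884 ≡ 1 (mod 379)
378 ≠ 1; the check fails.

reject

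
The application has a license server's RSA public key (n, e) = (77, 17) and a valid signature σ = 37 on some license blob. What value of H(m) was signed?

60

Squares mod 77: σ^1≡37, σ^2≡60, σ^4≡58, σ^8≡53, σ^16≡37
17 = 16 + 1, so σ^17 ≡ 37·37 ≡ 60 (mod 77)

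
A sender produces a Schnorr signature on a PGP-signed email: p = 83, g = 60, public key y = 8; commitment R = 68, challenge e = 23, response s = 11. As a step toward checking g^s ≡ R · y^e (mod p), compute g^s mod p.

67

60^2 = 3600 ≡ 31
60^4 ≡ 31^2 = 961 ≡ 48
60^8 ≡ 48^2 = 2304 ≡ 63
11 = 8 + 2 + 1, so 60^11 ≡ 63·31·60 ≡ 67 (mod 83)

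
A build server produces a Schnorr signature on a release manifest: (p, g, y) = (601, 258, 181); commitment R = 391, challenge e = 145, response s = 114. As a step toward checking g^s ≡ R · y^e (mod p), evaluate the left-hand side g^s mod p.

258^2 = 66564 ≡ 454
258^4 ≡ 454^2 = 206116 ≡ 574
258^8 ≡ 574^2 = 329476 ≡ 128
258^16 ≡ 128^2 = 16384 ≡ 157
258^32 ≡ 157^2 = 24649 ≡ 8
258^64 ≡ 8^2 = 64
114 = 64 + 32 + 16 + 2, so 258^114 ≡ 64·8·157·454 ≡ 414 (mod 601)

414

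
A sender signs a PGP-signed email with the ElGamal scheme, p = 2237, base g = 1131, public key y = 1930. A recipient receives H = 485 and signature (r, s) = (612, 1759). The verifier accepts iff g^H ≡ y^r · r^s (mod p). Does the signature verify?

Left side g^H mod p:
1131^2 = 1279161 ≡ 1834
1131^4 ≡ 1834^2 = 3363556 ≡ 1345
1131^8 ≡ 1345^2 = 1809025 ≡ 1529
1131^16 ≡ 1529^2 = 2337841 ≡ 176
1131^32 ≡ 176^2 = 30976 ≡ 1895
1131^64 ≡ 1895^2 = 3591025 ≡ 640
1131^128 ≡ 640^2 = 409600 ≡ 229
1131^256 ≡ 229^2 = 52441 ≡ 990
485 = 256 + 128 + 64 + 32 + 4 + 1, so 1131^485 ≡ 990·229·640·1895·1345·1131 ≡ 1422 (mod 2237)
Right side y^r · r^s mod p:
1930^2 = 3724900 ≡ 295
1930^4 ≡ 295^2 = 87025 ≡ 2019
1930^8 ≡ 2019^2 = 4076361 ≡ 547
1930^16 ≡ 547^2 = 299209 ≡ 1688
1930^32 ≡ 1688^2 = 2849344 ≡ 1643
1930^64 ≡ 1643^2 = 2699449 ≡ 1627
1930^128 ≡ 1627^2 = 2647129 ≡ 758
1930^256 ≡ 758^2 = 574564 ≡ 1892
1930^512 ≡ 1892^2 = 3579664 ≡ 464
612 = 512 + 64 + 32 + 4, so 1930^612 ≡ 464·1627·1643·2019 ≡ 1691 (mod 2237)
612^2 = 374544 ≡ 965
612^4 ≡ 965^2 = 931225 ≡ 633
612^8 ≡ 633^2 = 400689 ≡ 266
612^16 ≡ 266^2 = 70756 ≡ 1409
612^32 ≡ 1409^2 = 1985281 ≡ 1062
612^64 ≡ 1062^2 = 1127844 ≡ 396
612^128 ≡ 396^2 = 156816 ≡ 226
612^256 ≡ 226^2 = 51076 ≡ 1862
612^512 ≡ 1862^2 = 3467044 ≡ 1931
612^1024 ≡ 1931^2 = 3728761 ≡ 1919
1759 = 1024 + 512 + 128 + 64 + 16 + 8 + 4 + 2 + 1, so 612^1759 ≡ 1919·1931·226·396·1409·266·633·965·612 ≡ 1669 (mod 2237)
1691·1669 = 2822279 ≡ 1422 (mod 2237)
1422 ≡ 1422 (mod 2237), so the signature is genuine.

verifies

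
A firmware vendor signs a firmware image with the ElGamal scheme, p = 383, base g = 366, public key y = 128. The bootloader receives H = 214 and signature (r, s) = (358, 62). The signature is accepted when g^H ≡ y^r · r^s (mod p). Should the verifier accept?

Left side g^H mod p:
366^2 = 133956 ≡ 289
366^4 ≡ 289^2 = 83521 ≡ 27
366^8 ≡ 27^2 = 729 ≡ 346
366^16 ≡ 346^2 = 119716 ≡ 220
366^32 ≡ 220^2 = 48400 ≡ 142
366^64 ≡ 142^2 = 20164 ≡ 248
366^128 ≡ 248^2 = 61504 ≡ 224
214 = 128 + 64 + 16 + 4 + 2, so 366^214 ≡ 224·248·220·27·289 ≡ 152 (mod 383)
Right side y^r · r^s mod p:
128^2 = 16384 ≡ 298
128^4 ≡ 298^2 = 88804 ≡ 331
128^8 ≡ 331^2 = 109561 ≡ 23
128^16 ≡ 23^2 = 529 ≡ 146
128^32 ≡ 146^2 = 21316 ≡ 251
128^64 ≡ 251^2 = 63001 ≡ 189
128^128 ≡ 189^2 = 35721 ≡ 102
128^256 ≡ 102^2 = 10404 ≡ 63
358 = 256 + 64 + 32 + 4 + 2, so 128^358 ≡ 63·189·251·331·298 ≡ 142 (mod 383)
358^2 = 128164 ≡ 242
358^4 ≡ 242^2 = 58564 ≡ 348
358^8 ≡ 348^2 = 121104 ≡ 76
358^16 ≡ 76^2 = 5776 ≡ 31
358^32 ≡ 31^2 = 961 ≡ 195
62 = 32 + 16 + 8 + 4 + 2, so 358^62 ≡ 195·31·76·348·242 ≡ 260 (mod 383)
142·260 = 36920 ≡ 152 (mod 383)
152 ≡ 152 (mod 383), so the signature is genuine.

accept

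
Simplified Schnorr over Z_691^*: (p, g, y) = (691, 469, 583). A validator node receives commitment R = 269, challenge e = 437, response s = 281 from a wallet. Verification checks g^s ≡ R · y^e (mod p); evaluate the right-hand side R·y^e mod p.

583^2 = 339889 ≡ 608
583^4 ≡ 608^2 = 369664 ≡ 670
583^8 ≡ 670^2 = 448900 ≡ 441
583^16 ≡ 441^2 = 194481 ≡ 310
583^32 ≡ 310^2 = 96100 ≡ 51
583^64 ≡ 51^2 = 2601 ≡ 528
583^128 ≡ 528^2 = 278784 ≡ 311
583^256 ≡ 311^2 = 96721 ≡ 672
437 = 256 + 128 + 32 + 16 + 4 + 1, so 583^437 ≡ 672·311·51·310·670·583 ≡ 1 (mod 691)
R · y^e ≡ 269·1 = 269 ≡ 269 (mod 691)

269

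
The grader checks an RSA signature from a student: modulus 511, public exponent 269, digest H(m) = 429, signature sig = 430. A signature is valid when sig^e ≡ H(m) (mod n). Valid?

sig^269 mod 511 = 82
The recovered value 82 does not match the digest 429.

no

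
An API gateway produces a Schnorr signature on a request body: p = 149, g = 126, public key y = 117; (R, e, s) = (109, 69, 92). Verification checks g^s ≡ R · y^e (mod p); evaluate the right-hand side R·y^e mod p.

Squares mod 149: 117^1≡117, 117^2≡130, 117^4≡63, 117^8≡95, 117^16≡85, 117^32≡73, 117^64≡114
69 = 64 + 4 + 1, so 117^69 ≡ 114·63·117 ≡ 83 (mod 149)
R · y^e ≡ 109·83 = 9047 ≡ 107 (mod 149)

107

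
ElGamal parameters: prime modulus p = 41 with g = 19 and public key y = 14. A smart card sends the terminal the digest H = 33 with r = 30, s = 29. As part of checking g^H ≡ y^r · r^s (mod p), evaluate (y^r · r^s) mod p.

Squares mod 41: 14^1≡14, 14^2≡32, 14^4≡40, 14^8≡1, 14^16≡1
30 = 16 + 8 + 4 + 2, so 14^30 ≡ 1·1·40·32 ≡ 9 (mod 41)
Squares mod 41: 30^1≡30, 30^2≡39, 30^4≡4, 30^8≡16, 30^16≡10
29 = 16 + 8 + 4 + 1, so 30^29 ≡ 10·16·4·30 ≡ 12 (mod 41)
y^r · r^s ≡ 9·12 = 108 ≡ 26 (mod 41)

26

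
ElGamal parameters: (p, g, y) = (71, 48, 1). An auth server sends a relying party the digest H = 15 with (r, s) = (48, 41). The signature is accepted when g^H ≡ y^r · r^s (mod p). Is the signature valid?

invalid

Left side g^H mod p:
48^2 = 2304 ≡ 32
48^4 ≡ 32^2 = 1024 ≡ 30
48^8 ≡ 30^2 = 900 ≡ 48
15 = 8 + 4 + 2 + 1, so 48^15 ≡ 48·30·32·48 ≡ 48 (mod 71)
Right side y^r · r^s mod p:
1^2 = 1
1^4 ≡ 1^2 = 1
1^8 ≡ 1^2 = 1
1^16 ≡ 1^2 = 1
1^32 ≡ 1^2 = 1
48 = 32 + 16, so 1^48 ≡ 1·1 ≡ 1 (mod 71)
48^2 = 2304 ≡ 32
48^4 ≡ 32^2 = 1024 ≡ 30
48^8 ≡ 30^2 = 900 ≡ 48
48^16 ≡ 48^2 = 2304 ≡ 32
48^32 ≡ 32^2 = 1024 ≡ 30
41 = 32 + 8 + 1, so 48^41 ≡ 30·48·48 ≡ 37 (mod 71)
1·37 = 37 ≡ 37 (mod 71)
48 ≠ 37, so verification fails.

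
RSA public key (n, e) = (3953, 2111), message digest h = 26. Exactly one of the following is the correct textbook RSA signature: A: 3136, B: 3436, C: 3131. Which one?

C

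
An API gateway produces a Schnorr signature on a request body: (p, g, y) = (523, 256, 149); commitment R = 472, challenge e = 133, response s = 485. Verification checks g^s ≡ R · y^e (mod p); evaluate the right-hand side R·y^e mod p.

Squares mod 523: 149^1≡149, 149^2≡235, 149^4≡310, 149^8≡391, 149^16≡165, 149^32≡29, 149^64≡318, 149^128≡185
133 = 128 + 4 + 1, so 149^133 ≡ 185·310·149 ≡ 376 (mod 523)
R · y^e ≡ 472·376 = 177472 ≡ 175 (mod 523)

175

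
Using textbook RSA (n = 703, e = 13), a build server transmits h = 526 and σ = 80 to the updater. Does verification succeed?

Squares mod 703: σ^1≡80, σ^2≡73, σ^4≡408, σ^8≡556
13 = 8 + 4 + 1, so σ^13 ≡ 556·408·80 ≡ 598 (mod 703)
The recovered value 598 does not match the digest 526.

fails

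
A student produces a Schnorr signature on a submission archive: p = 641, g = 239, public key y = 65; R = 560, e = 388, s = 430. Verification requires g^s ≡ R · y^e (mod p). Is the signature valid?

valid

g^s mod p:
239^2 = 57121 ≡ 72
239^4 ≡ 72^2 = 5184 ≡ 56
239^8 ≡ 56^2 = 3136 ≡ 572
239^16 ≡ 572^2 = 327184 ≡ 274
239^32 ≡ 274^2 = 75076 ≡ 79
239^64 ≡ 79^2 = 6241 ≡ 472
239^128 ≡ 472^2 = 222784 ≡ 357
239^256 ≡ 357^2 = 127449 ≡ 531
430 = 256 + 128 + 32 + 8 + 4 + 2, so 239^430 ≡ 531·357·79·572·56·72 ≡ 383 (mod 641)
R · y^e mod p:
65^2 = 4225 ≡ 379
65^4 ≡ 379^2 = 143641 ≡ 57
65^8 ≡ 57^2 = 3249 ≡ 44
65^16 ≡ 44^2 = 1936 ≡ 13
65^32 ≡ 13^2 = 169
65^64 ≡ 169^2 = 28561 ≡ 357
65^128 ≡ 357^2 = 127449 ≡ 531
65^256 ≡ 531^2 = 281961 ≡ 562
388 = 256 + 128 + 4, so 65^388 ≡ 562·531·57 ≡ 478 (mod 641)
560·478 = 267680 ≡ 383 (mod 641)
383 ≡ 383 (mod 641); signature holds.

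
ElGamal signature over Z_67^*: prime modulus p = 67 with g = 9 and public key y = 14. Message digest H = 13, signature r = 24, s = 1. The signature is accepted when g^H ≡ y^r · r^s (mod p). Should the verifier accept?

Left side g^H mod p:
9^2 = 81 ≡ 14
9^4 ≡ 14^2 = 196 ≡ 62
9^8 ≡ 62^2 = 3844 ≡ 25
13 = 8 + 4 + 1, so 9^13 ≡ 25·62·9 ≡ 14 (mod 67)
Right side y^r · r^s mod p:
14^2 = 196 ≡ 62
14^4 ≡ 62^2 = 3844 ≡ 25
14^8 ≡ 25^2 = 625 ≡ 22
14^16 ≡ 22^2 = 484 ≡ 15
24 = 16 + 8, so 14^24 ≡ 15·22 ≡ 62 (mod 67)
24^1 mod 67 = 24
62·24 = 1488 ≡ 14 (mod 67)
14 ≡ 14 (mod 67), so the signature is genuine.

accept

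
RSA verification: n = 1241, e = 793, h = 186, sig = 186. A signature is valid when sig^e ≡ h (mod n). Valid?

sig^2 ≡ 186^2 = 34596 ≡ 1089
sig^4 ≡ 1089^2 = 1185921 ≡ 766
sig^8 ≡ 766^2 = 586756 ≡ 1004
sig^16 ≡ 1004^2 = 1008016 ≡ 324
sig^32 ≡ 324^2 = 104976 ≡ 732
sig^64 ≡ 732^2 = 535824 ≡ 953
sig^128 ≡ 953^2 = 908209 ≡ 1038
sig^256 ≡ 1038^2 = 1077444 ≡ 256
sig^512 ≡ 256^2 = 65536 ≡ 1004
793 = 512 + 256 + 16 + 8 + 1, so sig^793 ≡ 1004·256·324·1004·186 ≡ 186 (mod 1241)
sig^793 mod 1241 = 186 matches h.

yes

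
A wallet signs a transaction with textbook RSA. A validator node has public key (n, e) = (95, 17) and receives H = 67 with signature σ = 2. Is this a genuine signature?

σ^2 ≡ 2^2 = 4
σ^4 ≡ 4^2 = 16
σ^8 ≡ 16^2 = 256 ≡ 66
σ^16 ≡ 66^2 = 4356 ≡ 81
17 = 16 + 1, so σ^17 ≡ 81·2 ≡ 67 (mod 95)
Since 67 equals the digest 67, verification succeeds.

genuine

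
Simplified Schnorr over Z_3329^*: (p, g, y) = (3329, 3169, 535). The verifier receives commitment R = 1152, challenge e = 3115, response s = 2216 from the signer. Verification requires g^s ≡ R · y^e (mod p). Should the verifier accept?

g^s mod p:
3169^2216 mod 3329 = 3005
R · y^e mod p:
535^3115 mod 3329 = 1476
1152·1476 = 1700352 ≡ 2562 (mod 3329)
3005 ≠ 2562; the check fails.

reject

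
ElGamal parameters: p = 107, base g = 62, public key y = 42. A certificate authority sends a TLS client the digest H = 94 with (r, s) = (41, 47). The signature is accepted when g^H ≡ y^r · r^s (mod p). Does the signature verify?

Left side g^H mod p:
Squares mod 107: 62^1≡62, 62^2≡99, 62^4≡64, 62^8≡30, 62^16≡44, 62^32≡10, 62^64≡100
94 = 64 + 16 + 8 + 4 + 2, so 62^94 ≡ 100·44·30·64·99 ≡ 89 (mod 107)
Right side y^r · r^s mod p:
Squares mod 107: 42^1≡42, 42^2≡52, 42^4≡29, 42^8≡92, 42^16≡11, 42^32≡14
41 = 32 + 8 + 1, so 42^41 ≡ 14·92·42 ≡ 61 (mod 107)
Squares mod 107: 41^1≡41, 41^2≡76, 41^4≡105, 41^8≡4, 41^16≡16, 41^32≡42
47 = 32 + 8 + 4 + 2 + 1, so 41^47 ≡ 42·4·105·76·41 ≡ 19 (mod 107)
61·19 = 1159 ≡ 89 (mod 107)
89 ≡ 89 (mod 107), so the signature is genuine.

verifies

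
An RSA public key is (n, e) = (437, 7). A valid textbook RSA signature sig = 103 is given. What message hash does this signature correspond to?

122

sig^2 ≡ 103^2 = 10609 ≡ 121
sig^4 ≡ 121^2 = 14641 ≡ 220
7 = 4 + 2 + 1, so sig^7 ≡ 220·121·103 ≡ 122 (mod 437)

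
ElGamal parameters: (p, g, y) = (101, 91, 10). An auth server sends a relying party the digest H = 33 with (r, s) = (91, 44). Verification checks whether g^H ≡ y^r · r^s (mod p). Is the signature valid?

Left side g^H mod p:
Squares mod 101: 91^1≡91, 91^2≡100, 91^4≡1, 91^8≡1, 91^16≡1, 91^32≡1
33 = 32 + 1, so 91^33 ≡ 1·91 ≡ 91 (mod 101)
Right side y^r · r^s mod p:
Squares mod 101: 10^1≡10, 10^2≡100, 10^4≡1, 10^8≡1, 10^16≡1, 10^32≡1, 10^64≡1
91 = 64 + 16 + 8 + 2 + 1, so 10^91 ≡ 1·1·1·100·10 ≡ 91 (mod 101)
Squares mod 101: 91^1≡91, 91^2≡100, 91^4≡1, 91^8≡1, 91^16≡1, 91^32≡1
44 = 32 + 8 + 4, so 91^44 ≡ 1·1·1 ≡ 1 (mod 101)
91·1 = 91 ≡ 91 (mod 101)
91 ≡ 91 (mod 101), so the signature is genuine.

valid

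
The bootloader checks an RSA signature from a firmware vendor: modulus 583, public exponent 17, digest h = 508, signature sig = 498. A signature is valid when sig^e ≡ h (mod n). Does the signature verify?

does not verify

sig^2 ≡ 498^2 = 248004 ≡ 229
sig^4 ≡ 229^2 = 52441 ≡ 554
sig^8 ≡ 554^2 = 306916 ≡ 258
sig^16 ≡ 258^2 = 66564 ≡ 102
17 = 16 + 1, so sig^17 ≡ 102·498 ≡ 75 (mod 583)
sig^17 mod 583 = 75, but h = 508.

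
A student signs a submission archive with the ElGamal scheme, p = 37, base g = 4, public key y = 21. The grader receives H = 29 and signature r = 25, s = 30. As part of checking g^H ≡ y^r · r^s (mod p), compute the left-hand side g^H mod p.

21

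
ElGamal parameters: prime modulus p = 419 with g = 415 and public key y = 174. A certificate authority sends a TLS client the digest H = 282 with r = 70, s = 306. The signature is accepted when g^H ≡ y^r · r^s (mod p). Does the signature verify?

verifies

Left side g^H mod p:
415^2 = 172225 ≡ 16
415^4 ≡ 16^2 = 256
415^8 ≡ 256^2 = 65536 ≡ 172
415^16 ≡ 172^2 = 29584 ≡ 254
415^32 ≡ 254^2 = 64516 ≡ 409
415^64 ≡ 409^2 = 167281 ≡ 100
415^128 ≡ 100^2 = 10000 ≡ 363
415^256 ≡ 363^2 = 131769 ≡ 203
282 = 256 + 16 + 8 + 2, so 415^282 ≡ 203·254·172·16 ≡ 84 (mod 419)
Right side y^r · r^s mod p:
174^2 = 30276 ≡ 108
174^4 ≡ 108^2 = 11664 ≡ 351
174^8 ≡ 351^2 = 123201 ≡ 15
174^16 ≡ 15^2 = 225
174^32 ≡ 225^2 = 50625 ≡ 345
174^64 ≡ 345^2 = 119025 ≡ 29
70 = 64 + 4 + 2, so 174^70 ≡ 29·351·108 ≡ 295 (mod 419)
70^2 = 4900 ≡ 291
70^4 ≡ 291^2 = 84681 ≡ 43
70^8 ≡ 43^2 = 1849 ≡ 173
70^16 ≡ 173^2 = 29929 ≡ 180
70^32 ≡ 180^2 = 32400 ≡ 137
70^64 ≡ 137^2 = 18769 ≡ 333
70^128 ≡ 333^2 = 110889 ≡ 273
70^256 ≡ 273^2 = 74529 ≡ 366
306 = 256 + 32 + 16 + 2, so 70^306 ≡ 366·137·180·291 ≡ 148 (mod 419)
295·148 = 43660 ≡ 84 (mod 419)
84 ≡ 84 (mod 419), so the signature is genuine.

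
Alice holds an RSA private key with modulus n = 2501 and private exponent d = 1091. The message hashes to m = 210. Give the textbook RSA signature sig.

1430

m^2 ≡ 210^2 = 44100 ≡ 1583
m^4 ≡ 1583^2 = 2505889 ≡ 2388
m^8 ≡ 2388^2 = 5702544 ≡ 264
m^16 ≡ 264^2 = 69696 ≡ 2169
m^32 ≡ 2169^2 = 4704561 ≡ 180
m^64 ≡ 180^2 = 32400 ≡ 2388
m^128 ≡ 2388^2 = 5702544 ≡ 264
m^256 ≡ 264^2 = 69696 ≡ 2169
m^512 ≡ 2169^2 = 4704561 ≡ 180
m^1024 ≡ 180^2 = 32400 ≡ 2388
1091 = 1024 + 64 + 2 + 1, so m^1091 ≡ 2388·2388·1583·210 ≡ 1430 (mod 2501)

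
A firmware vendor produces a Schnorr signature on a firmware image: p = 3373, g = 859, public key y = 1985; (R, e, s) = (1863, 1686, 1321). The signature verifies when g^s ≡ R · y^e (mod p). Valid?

yes

g^s mod p:
Squares mod 3373: 859^1≡859, 859^2≡2567, 859^4≡2020, 859^8≡2443, 859^16≡1412, 859^32≡301, 859^64≡2903, 859^128≡1655, 859^256≡149, 859^512≡1963, 859^1024≡1403
1321 = 1024 + 256 + 32 + 8 + 1, so 859^1321 ≡ 1403·149·301·2443·859 ≡ 1863 (mod 3373)
R · y^e mod p:
Squares mod 3373: 1985^1≡1985, 1985^2≡561, 1985^4≡1032, 1985^8≡2529, 1985^16≡633, 1985^32≡2675, 1985^64≡1492, 1985^128≡3257, 1985^256≡3337, 1985^512≡1296, 1985^1024≡3235
1686 = 1024 + 512 + 128 + 16 + 4 + 2, so 1985^1686 ≡ 3235·1296·3257·633·1032·561 ≡ 1 (mod 3373)
1863·1 = 1863 ≡ 1863 (mod 3373)
1863 ≡ 1863 (mod 3373); signature holds.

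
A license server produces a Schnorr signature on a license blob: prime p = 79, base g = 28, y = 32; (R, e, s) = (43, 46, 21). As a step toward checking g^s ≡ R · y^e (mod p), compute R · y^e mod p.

57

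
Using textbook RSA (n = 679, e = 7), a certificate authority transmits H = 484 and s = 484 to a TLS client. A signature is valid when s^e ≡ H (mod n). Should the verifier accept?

accept

s^2 ≡ 484^2 = 234256 ≡ 1
s^4 ≡ 1^2 = 1
7 = 4 + 2 + 1, so s^7 ≡ 1·1·484 ≡ 484 (mod 679)
s^7 mod 679 = 484 matches H.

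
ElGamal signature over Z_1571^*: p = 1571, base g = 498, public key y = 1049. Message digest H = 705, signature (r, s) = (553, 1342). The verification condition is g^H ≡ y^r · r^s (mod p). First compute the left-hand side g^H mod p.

243

498^705 mod 1571 = 243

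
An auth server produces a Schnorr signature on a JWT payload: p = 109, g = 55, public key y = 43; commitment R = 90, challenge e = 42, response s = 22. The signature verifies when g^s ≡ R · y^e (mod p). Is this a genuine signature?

g^s mod p:
55^22 mod 109 = 34
R · y^e mod p:
43^42 mod 109 = 45
90·45 = 4050 ≡ 17 (mod 109)
34 ≠ 17; the check fails.

forged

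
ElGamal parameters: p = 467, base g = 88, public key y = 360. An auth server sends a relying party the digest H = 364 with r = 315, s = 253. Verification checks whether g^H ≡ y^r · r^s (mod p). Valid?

Left side g^H mod p:
88^2 = 7744 ≡ 272
88^4 ≡ 272^2 = 73984 ≡ 198
88^8 ≡ 198^2 = 39204 ≡ 443
88^16 ≡ 443^2 = 196249 ≡ 109
88^32 ≡ 109^2 = 11881 ≡ 206
88^64 ≡ 206^2 = 42436 ≡ 406
88^128 ≡ 406^2 = 164836 ≡ 452
88^256 ≡ 452^2 = 204304 ≡ 225
364 = 256 + 64 + 32 + 8 + 4, so 88^364 ≡ 225·406·206·443·198 ≡ 83 (mod 467)
Right side y^r · r^s mod p:
360^2 = 129600 ≡ 241
360^4 ≡ 241^2 = 58081 ≡ 173
360^8 ≡ 173^2 = 29929 ≡ 41
360^16 ≡ 41^2 = 1681 ≡ 280
360^32 ≡ 280^2 = 78400 ≡ 411
360^64 ≡ 411^2 = 168921 ≡ 334
360^128 ≡ 334^2 = 111556 ≡ 410
360^256 ≡ 410^2 = 168100 ≡ 447
315 = 256 + 32 + 16 + 8 + 2 + 1, so 360^315 ≡ 447·411·280·41·241·360 ≡ 433 (mod 467)
315^2 = 99225 ≡ 221
315^4 ≡ 221^2 = 48841 ≡ 273
315^8 ≡ 273^2 = 74529 ≡ 276
315^16 ≡ 276^2 = 76176 ≡ 55
315^32 ≡ 55^2 = 3025 ≡ 223
315^64 ≡ 223^2 = 49729 ≡ 227
315^128 ≡ 227^2 = 51529 ≡ 159
253 = 128 + 64 + 32 + 16 + 8 + 4 + 1, so 315^253 ≡ 159·227·223·55·276·273·315 ≡ 396 (mod 467)
433·396 = 171468 ≡ 79 (mod 467)
83 ≠ 79, so verification fails.

no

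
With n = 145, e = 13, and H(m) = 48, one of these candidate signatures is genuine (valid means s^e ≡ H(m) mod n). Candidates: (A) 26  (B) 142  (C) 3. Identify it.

Candidate A: Squares mod 145: 26^1≡26, 26^2≡96, 26^4≡81, 26^8≡36; 13 = 8 + 4 + 1, so 26^13 ≡ 36·81·26 ≡ 126 (mod 145)
Candidate B: Squares mod 145: 142^1≡142, 142^2≡9, 142^4≡81, 142^8≡36; 13 = 8 + 4 + 1, so 142^13 ≡ 36·81·142 ≡ 97 (mod 145)
Candidate C: Squares mod 145: 3^1≡3, 3^2≡9, 3^4≡81, 3^8≡36; 13 = 8 + 4 + 1, so 3^13 ≡ 36·81·3 ≡ 48 (mod 145)
  → matches H(m) = 48

C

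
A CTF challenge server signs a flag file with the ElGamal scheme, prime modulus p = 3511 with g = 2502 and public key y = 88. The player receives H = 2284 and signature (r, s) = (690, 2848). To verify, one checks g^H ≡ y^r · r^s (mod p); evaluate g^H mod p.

2502^2284 mod 3511 = 1430

1430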